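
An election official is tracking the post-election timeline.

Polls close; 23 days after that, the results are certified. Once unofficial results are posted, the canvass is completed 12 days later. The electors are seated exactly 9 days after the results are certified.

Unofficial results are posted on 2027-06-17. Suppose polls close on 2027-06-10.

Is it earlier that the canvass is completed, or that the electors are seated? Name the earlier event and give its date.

The canvass is completed — 2027-06-29

Unofficial results are posted: Jun 17, 2027.
The canvass is completed: Jun 17, 2027 + 12 days = Jun 29, 2027.
Polls close: Jun 10, 2027.
The results are certified: Jun 10, 2027 + 23 days = Jul 3, 2027.
The electors are seated: Jul 3, 2027 + 9 days = Jul 12, 2027.
Comparing: the canvass is completed on Jun 29, 2027 vs the electors are seated on Jul 12, 2027. Earlier: the canvass is completed.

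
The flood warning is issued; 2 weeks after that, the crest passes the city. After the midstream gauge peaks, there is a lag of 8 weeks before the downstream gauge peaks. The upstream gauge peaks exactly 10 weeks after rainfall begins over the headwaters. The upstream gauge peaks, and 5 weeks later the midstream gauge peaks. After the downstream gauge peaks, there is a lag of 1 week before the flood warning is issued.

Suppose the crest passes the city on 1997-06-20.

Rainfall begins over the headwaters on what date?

1996-12-20

The crest passes the city: Jun 20, 1997.
The flood warning is issued: Jun 20, 1997 − 2 weeks = Jun 6, 1997.
The downstream gauge peaks: Jun 6, 1997 − 1 week = May 30, 1997.
The midstream gauge peaks: May 30, 1997 − 8 weeks = Apr 4, 1997.
The upstream gauge peaks: Apr 4, 1997 − 5 weeks = Feb 28, 1997.
Rainfall begins over the headwaters: Feb 28, 1997 − 10 weeks = Dec 20, 1996.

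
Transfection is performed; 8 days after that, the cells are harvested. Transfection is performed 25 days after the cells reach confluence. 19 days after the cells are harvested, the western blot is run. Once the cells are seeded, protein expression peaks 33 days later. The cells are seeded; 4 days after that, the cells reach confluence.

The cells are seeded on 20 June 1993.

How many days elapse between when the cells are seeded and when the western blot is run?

56 days

Causal path: the cells are seeded → the cells reach confluence → transfection is performed → the cells are harvested → the western blot is run.
Total delay along the path: 4 + 25 + 8 + 19 = 56 days.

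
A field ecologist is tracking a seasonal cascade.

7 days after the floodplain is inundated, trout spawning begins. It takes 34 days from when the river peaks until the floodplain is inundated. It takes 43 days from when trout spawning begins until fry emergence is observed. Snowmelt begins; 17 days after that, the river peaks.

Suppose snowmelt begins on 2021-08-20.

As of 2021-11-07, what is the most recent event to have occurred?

Trout spawning begins

Snowmelt begins: Aug 20, 2021.
The river peaks: Aug 20, 2021 + 17 days = Sep 6, 2021.
The floodplain is inundated: Sep 6, 2021 + 34 days = Oct 10, 2021.
Trout spawning begins: Oct 10, 2021 + 7 days = Oct 17, 2021.
Fry emergence is observed: Oct 17, 2021 + 43 days = Nov 29, 2021.
Nov 7, 2021 falls between when trout spawning begins (Oct 17, 2021) and when fry emergence is observed (Nov 29, 2021).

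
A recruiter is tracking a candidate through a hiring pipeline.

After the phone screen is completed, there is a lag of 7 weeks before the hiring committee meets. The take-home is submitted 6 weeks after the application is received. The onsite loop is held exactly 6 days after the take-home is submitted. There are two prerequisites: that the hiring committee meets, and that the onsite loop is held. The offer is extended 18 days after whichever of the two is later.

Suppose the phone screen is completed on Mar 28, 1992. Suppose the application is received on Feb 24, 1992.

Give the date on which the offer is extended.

The phone screen is completed: Mar 28, 1992.
The hiring committee meets: Mar 28, 1992 + 7 weeks = May 16, 1992.
The application is received: Feb 24, 1992.
The take-home is submitted: Feb 24, 1992 + 6 weeks = Apr 6, 1992.
The onsite loop is held: Apr 6, 1992 + 6 days = Apr 12, 1992.
Both prerequisites met — the hiring committee meets (May 16, 1992), the onsite loop is held (Apr 12, 1992); the later is May 16, 1992.
The offer is extended: May 16, 1992 + 18 days = Jun 3, 1992.

Jun 3, 1992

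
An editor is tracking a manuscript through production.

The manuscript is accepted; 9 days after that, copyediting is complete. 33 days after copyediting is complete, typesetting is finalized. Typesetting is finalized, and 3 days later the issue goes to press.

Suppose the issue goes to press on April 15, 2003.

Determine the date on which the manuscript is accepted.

The issue goes to press: Apr 15, 2003.
Typesetting is finalized: Apr 15, 2003 − 3 days = Apr 12, 2003.
Copyediting is complete: Apr 12, 2003 − 33 days = Mar 10, 2003.
The manuscript is accepted: Mar 10, 2003 − 9 days = Mar 1, 2003.

March 1, 2003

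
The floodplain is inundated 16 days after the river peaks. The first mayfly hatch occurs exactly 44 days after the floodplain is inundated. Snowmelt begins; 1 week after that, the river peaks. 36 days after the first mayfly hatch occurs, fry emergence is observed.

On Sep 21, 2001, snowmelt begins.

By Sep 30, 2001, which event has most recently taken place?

The river peaks

Snowmelt begins: Sep 21, 2001.
The river peaks: Sep 21, 2001 + 1 week = Sep 28, 2001.
The floodplain is inundated: Sep 28, 2001 + 16 days = Oct 14, 2001.
The first mayfly hatch occurs: Oct 14, 2001 + 44 days = Nov 27, 2001.
Fry emergence is observed: Nov 27, 2001 + 36 days = Jan 2, 2002.
Sep 30, 2001 falls between when the river peaks (Sep 28, 2001) and when the floodplain is inundated (Oct 14, 2001).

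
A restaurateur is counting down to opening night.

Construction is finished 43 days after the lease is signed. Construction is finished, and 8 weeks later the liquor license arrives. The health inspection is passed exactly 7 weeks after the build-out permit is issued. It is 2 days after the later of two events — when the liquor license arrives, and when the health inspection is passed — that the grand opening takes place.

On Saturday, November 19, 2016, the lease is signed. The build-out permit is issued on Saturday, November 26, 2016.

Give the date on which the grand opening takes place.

Tuesday, February 28, 2017

The lease is signed: Nov 19, 2016.
Construction is finished: Nov 19, 2016 + 43 days = Jan 1, 2017.
The liquor license arrives: Jan 1, 2017 + 8 weeks = Feb 26, 2017.
The build-out permit is issued: Nov 26, 2016.
The health inspection is passed: Nov 26, 2016 + 7 weeks = Jan 14, 2017.
Both prerequisites met — the liquor license arrives (Feb 26, 2017), the health inspection is passed (Jan 14, 2017); the later is Feb 26, 2017.
The grand opening takes place: Feb 26, 2017 + 2 days = Feb 28, 2017.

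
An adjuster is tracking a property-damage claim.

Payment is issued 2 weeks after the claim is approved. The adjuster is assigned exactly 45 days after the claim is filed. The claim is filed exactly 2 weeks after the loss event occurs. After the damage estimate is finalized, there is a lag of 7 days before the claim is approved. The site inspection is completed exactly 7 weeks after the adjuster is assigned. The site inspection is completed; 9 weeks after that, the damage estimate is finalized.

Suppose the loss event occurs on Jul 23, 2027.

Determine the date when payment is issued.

Jan 31, 2028

The loss event occurs: Jul 23, 2027.
The claim is filed: Jul 23, 2027 + 2 weeks = Aug 6, 2027.
The adjuster is assigned: Aug 6, 2027 + 45 days = Sep 20, 2027.
The site inspection is completed: Sep 20, 2027 + 7 weeks = Nov 8, 2027.
The damage estimate is finalized: Nov 8, 2027 + 9 weeks = Jan 10, 2028.
The claim is approved: Jan 10, 2028 + 7 days = Jan 17, 2028.
Payment is issued: Jan 17, 2028 + 2 weeks = Jan 31, 2028.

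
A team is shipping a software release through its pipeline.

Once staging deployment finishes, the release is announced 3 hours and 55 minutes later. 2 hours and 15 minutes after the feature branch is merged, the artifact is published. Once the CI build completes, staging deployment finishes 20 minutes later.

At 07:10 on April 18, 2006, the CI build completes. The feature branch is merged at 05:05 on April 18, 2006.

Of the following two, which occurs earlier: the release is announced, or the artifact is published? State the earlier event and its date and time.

The artifact is published — 07:20 on April 18, 2006

The CI build completes: 07:10 Apr 18, 2006.
Staging deployment finishes: 07:10 Apr 18, 2006 + 20m = 07:30 Apr 18, 2006.
The release is announced: 07:30 Apr 18, 2006 + 3h55m = 11:25 Apr 18, 2006.
The feature branch is merged: 05:05 Apr 18, 2006.
The artifact is published: 05:05 Apr 18, 2006 + 2h15m = 07:20 Apr 18, 2006.
Comparing: the release is announced at 11:25 Apr 18, 2006 vs the artifact is published at 07:20 Apr 18, 2006. Earlier: the artifact is published.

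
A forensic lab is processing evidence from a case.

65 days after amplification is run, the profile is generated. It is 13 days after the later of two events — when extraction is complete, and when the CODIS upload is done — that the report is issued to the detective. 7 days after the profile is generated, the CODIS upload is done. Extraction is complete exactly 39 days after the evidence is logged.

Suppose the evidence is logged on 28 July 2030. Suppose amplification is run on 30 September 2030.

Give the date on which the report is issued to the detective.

24 December 2030

The evidence is logged: Jul 28, 2030.
Extraction is complete: Jul 28, 2030 + 39 days = Sep 5, 2030.
Amplification is run: Sep 30, 2030.
The profile is generated: Sep 30, 2030 + 65 days = Dec 4, 2030.
The CODIS upload is done: Dec 4, 2030 + 7 days = Dec 11, 2030.
Both prerequisites met — extraction is complete (Sep 5, 2030), the CODIS upload is done (Dec 11, 2030); the later is Dec 11, 2030.
The report is issued to the detective: Dec 11, 2030 + 13 days = Dec 24, 2030.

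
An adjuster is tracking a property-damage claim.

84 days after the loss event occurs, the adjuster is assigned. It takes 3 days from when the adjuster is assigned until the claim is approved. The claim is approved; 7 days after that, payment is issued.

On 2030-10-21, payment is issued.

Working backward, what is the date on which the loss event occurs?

2030-07-19

Payment is issued: Oct 21, 2030.
The claim is approved: Oct 21, 2030 − 7 days = Oct 14, 2030.
The adjuster is assigned: Oct 14, 2030 − 3 days = Oct 11, 2030.
The loss event occurs: Oct 11, 2030 − 84 days = Jul 19, 2030.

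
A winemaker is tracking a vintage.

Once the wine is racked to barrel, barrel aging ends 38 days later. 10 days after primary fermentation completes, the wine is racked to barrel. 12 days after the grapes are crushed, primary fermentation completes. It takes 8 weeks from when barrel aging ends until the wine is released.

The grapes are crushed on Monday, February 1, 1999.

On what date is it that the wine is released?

Friday, May 28, 1999

The grapes are crushed: Feb 1, 1999.
Primary fermentation completes: Feb 1, 1999 + 12 days = Feb 13, 1999.
The wine is racked to barrel: Feb 13, 1999 + 10 days = Feb 23, 1999.
Barrel aging ends: Feb 23, 1999 + 38 days = Apr 2, 1999.
The wine is released: Apr 2, 1999 + 8 weeks = May 28, 1999.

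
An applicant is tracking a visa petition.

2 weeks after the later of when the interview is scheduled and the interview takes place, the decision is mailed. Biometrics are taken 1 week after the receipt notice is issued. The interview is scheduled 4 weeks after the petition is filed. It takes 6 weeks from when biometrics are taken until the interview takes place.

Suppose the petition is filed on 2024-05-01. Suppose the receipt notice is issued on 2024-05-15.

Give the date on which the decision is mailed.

The petition is filed: May 1, 2024.
The interview is scheduled: May 1, 2024 + 4 weeks = May 29, 2024.
The receipt notice is issued: May 15, 2024.
Biometrics are taken: May 15, 2024 + 1 week = May 22, 2024.
The interview takes place: May 22, 2024 + 6 weeks = Jul 3, 2024.
Both prerequisites met — the interview is scheduled (May 29, 2024), the interview takes place (Jul 3, 2024); the later is Jul 3, 2024.
The decision is mailed: Jul 3, 2024 + 2 weeks = Jul 17, 2024.

2024-07-17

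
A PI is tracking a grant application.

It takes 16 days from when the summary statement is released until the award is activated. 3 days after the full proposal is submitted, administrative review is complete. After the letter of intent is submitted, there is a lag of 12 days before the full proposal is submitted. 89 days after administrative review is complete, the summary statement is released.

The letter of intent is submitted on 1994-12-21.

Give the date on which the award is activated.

1995-04-20

The letter of intent is submitted: Dec 21, 1994.
The full proposal is submitted: Dec 21, 1994 + 12 days = Jan 2, 1995.
Administrative review is complete: Jan 2, 1995 + 3 days = Jan 5, 1995.
The summary statement is released: Jan 5, 1995 + 89 days = Apr 4, 1995.
The award is activated: Apr 4, 1995 + 16 days = Apr 20, 1995.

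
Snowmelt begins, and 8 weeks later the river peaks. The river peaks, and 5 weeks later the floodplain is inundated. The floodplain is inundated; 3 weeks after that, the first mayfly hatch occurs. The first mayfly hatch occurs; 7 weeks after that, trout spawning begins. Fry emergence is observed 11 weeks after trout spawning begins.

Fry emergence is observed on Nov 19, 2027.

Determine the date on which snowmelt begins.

Fry emergence is observed: Nov 19, 2027.
Trout spawning begins: Nov 19, 2027 − 11 weeks = Sep 3, 2027.
The first mayfly hatch occurs: Sep 3, 2027 − 7 weeks = Jul 16, 2027.
The floodplain is inundated: Jul 16, 2027 − 3 weeks = Jun 25, 2027.
The river peaks: Jun 25, 2027 − 5 weeks = May 21, 2027.
Snowmelt begins: May 21, 2027 − 8 weeks = Mar 26, 2027.

Mar 26, 2027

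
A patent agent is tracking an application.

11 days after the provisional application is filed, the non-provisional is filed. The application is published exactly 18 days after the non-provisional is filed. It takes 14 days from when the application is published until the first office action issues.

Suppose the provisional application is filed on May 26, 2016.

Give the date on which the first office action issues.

July 8, 2016

The provisional application is filed: May 26, 2016.
The non-provisional is filed: May 26, 2016 + 11 days = Jun 6, 2016.
The application is published: Jun 6, 2016 + 18 days = Jun 24, 2016.
The first office action issues: Jun 24, 2016 + 14 days = Jul 8, 2016.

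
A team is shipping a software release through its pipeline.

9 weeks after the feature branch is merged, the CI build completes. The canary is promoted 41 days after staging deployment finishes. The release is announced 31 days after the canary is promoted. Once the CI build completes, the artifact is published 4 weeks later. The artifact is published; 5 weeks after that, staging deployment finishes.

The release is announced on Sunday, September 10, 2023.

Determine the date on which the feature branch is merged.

The release is announced: Sep 10, 2023.
The canary is promoted: Sep 10, 2023 − 31 days = Aug 10, 2023.
Staging deployment finishes: Aug 10, 2023 − 41 days = Jun 30, 2023.
The artifact is published: Jun 30, 2023 − 5 weeks = May 26, 2023.
The CI build completes: May 26, 2023 − 4 weeks = Apr 28, 2023.
The feature branch is merged: Apr 28, 2023 − 9 weeks = Feb 24, 2023.

Friday, February 24, 2023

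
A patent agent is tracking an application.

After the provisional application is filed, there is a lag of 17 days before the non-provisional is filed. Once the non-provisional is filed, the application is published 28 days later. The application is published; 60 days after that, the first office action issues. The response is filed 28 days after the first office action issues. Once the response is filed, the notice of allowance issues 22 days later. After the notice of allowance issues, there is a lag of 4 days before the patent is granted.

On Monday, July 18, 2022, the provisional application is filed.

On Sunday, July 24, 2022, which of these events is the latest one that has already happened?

The provisional application is filed

The provisional application is filed: Jul 18, 2022.
The non-provisional is filed: Jul 18, 2022 + 17 days = Aug 4, 2022.
The application is published: Aug 4, 2022 + 28 days = Sep 1, 2022.
The first office action issues: Sep 1, 2022 + 60 days = Oct 31, 2022.
The response is filed: Oct 31, 2022 + 28 days = Nov 28, 2022.
The notice of allowance issues: Nov 28, 2022 + 22 days = Dec 20, 2022.
The patent is granted: Dec 20, 2022 + 4 days = Dec 24, 2022.
Jul 24, 2022 falls between when the provisional application is filed (Jul 18, 2022) and when the non-provisional is filed (Aug 4, 2022).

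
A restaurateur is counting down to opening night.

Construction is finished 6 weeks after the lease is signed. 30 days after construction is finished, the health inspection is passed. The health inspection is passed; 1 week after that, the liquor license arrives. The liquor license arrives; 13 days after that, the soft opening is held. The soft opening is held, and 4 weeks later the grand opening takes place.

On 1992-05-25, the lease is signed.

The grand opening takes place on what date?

The lease is signed: May 25, 1992.
Construction is finished: May 25, 1992 + 6 weeks = Jul 6, 1992.
The health inspection is passed: Jul 6, 1992 + 30 days = Aug 5, 1992.
The liquor license arrives: Aug 5, 1992 + 1 week = Aug 12, 1992.
The soft opening is held: Aug 12, 1992 + 13 days = Aug 25, 1992.
The grand opening takes place: Aug 25, 1992 + 4 weeks = Sep 22, 1992.

1992-09-22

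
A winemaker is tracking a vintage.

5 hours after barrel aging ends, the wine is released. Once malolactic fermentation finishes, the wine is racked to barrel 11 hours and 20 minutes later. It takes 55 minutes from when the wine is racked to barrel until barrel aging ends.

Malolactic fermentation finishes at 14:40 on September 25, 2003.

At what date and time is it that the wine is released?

Malolactic fermentation finishes: 14:40 Sep 25, 2003.
The wine is racked to barrel: 14:40 Sep 25, 2003 + 11h20m = 02:00 Sep 26, 2003.
Barrel aging ends: 02:00 Sep 26, 2003 + 55m = 02:55 Sep 26, 2003.
The wine is released: 02:55 Sep 26, 2003 + 5h = 07:55 Sep 26, 2003.

07:55 on September 26, 2003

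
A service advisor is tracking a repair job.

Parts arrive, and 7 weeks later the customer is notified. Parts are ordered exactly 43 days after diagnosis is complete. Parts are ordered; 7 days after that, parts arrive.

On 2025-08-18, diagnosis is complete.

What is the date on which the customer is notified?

2025-11-25

Diagnosis is complete: Aug 18, 2025.
Parts are ordered: Aug 18, 2025 + 43 days = Sep 30, 2025.
Parts arrive: Sep 30, 2025 + 7 days = Oct 7, 2025.
The customer is notified: Oct 7, 2025 + 7 weeks = Nov 25, 2025.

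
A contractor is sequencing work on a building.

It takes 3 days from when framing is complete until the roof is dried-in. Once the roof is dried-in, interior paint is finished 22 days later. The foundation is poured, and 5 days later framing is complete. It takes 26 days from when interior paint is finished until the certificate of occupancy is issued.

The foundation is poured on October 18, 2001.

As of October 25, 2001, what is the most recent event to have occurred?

Framing is complete

The foundation is poured: Oct 18, 2001.
Framing is complete: Oct 18, 2001 + 5 days = Oct 23, 2001.
The roof is dried-in: Oct 23, 2001 + 3 days = Oct 26, 2001.
Interior paint is finished: Oct 26, 2001 + 22 days = Nov 17, 2001.
The certificate of occupancy is issued: Nov 17, 2001 + 26 days = Dec 13, 2001.
Oct 25, 2001 falls between when framing is complete (Oct 23, 2001) and when the roof is dried-in (Oct 26, 2001).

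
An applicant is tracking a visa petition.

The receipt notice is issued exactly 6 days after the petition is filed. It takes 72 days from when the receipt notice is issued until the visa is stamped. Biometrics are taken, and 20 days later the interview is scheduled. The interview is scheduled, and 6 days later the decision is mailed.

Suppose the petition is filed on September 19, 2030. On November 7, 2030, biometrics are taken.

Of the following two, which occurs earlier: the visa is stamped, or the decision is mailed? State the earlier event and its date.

The decision is mailed — December 3, 2030

The petition is filed: Sep 19, 2030.
The receipt notice is issued: Sep 19, 2030 + 6 days = Sep 25, 2030.
The visa is stamped: Sep 25, 2030 + 72 days = Dec 6, 2030.
Biometrics are taken: Nov 7, 2030.
The interview is scheduled: Nov 7, 2030 + 20 days = Nov 27, 2030.
The decision is mailed: Nov 27, 2030 + 6 days = Dec 3, 2030.
Comparing: the visa is stamped on Dec 6, 2030 vs the decision is mailed on Dec 3, 2030. Earlier: the decision is mailed.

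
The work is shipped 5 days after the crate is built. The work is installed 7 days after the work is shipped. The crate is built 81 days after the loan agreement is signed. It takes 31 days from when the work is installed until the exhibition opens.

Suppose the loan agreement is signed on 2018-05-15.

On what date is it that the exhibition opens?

2018-09-16

The loan agreement is signed: May 15, 2018.
The crate is built: May 15, 2018 + 81 days = Aug 4, 2018.
The work is shipped: Aug 4, 2018 + 5 days = Aug 9, 2018.
The work is installed: Aug 9, 2018 + 7 days = Aug 16, 2018.
The exhibition opens: Aug 16, 2018 + 31 days = Sep 16, 2018.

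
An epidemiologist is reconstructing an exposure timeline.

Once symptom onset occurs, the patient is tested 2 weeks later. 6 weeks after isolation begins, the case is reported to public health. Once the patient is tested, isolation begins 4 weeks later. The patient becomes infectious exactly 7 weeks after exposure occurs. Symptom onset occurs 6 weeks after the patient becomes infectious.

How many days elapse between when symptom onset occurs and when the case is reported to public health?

Causal path: symptom onset occurs → the patient is tested → isolation begins → the case is reported to public health.
Total delay along the path: 2 + 4 + 6 weeks = 12 weeks = 84 days.

84 days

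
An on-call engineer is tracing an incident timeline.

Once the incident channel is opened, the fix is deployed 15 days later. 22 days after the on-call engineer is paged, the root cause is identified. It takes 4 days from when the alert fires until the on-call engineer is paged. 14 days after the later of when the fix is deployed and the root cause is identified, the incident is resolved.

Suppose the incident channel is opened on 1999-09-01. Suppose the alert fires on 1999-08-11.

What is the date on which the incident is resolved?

1999-09-30

The incident channel is opened: Sep 1, 1999.
The fix is deployed: Sep 1, 1999 + 15 days = Sep 16, 1999.
The alert fires: Aug 11, 1999.
The on-call engineer is paged: Aug 11, 1999 + 4 days = Aug 15, 1999.
The root cause is identified: Aug 15, 1999 + 22 days = Sep 6, 1999.
Both prerequisites met — the fix is deployed (Sep 16, 1999), the root cause is identified (Sep 6, 1999); the later is Sep 16, 1999.
The incident is resolved: Sep 16, 1999 + 14 days = Sep 30, 1999.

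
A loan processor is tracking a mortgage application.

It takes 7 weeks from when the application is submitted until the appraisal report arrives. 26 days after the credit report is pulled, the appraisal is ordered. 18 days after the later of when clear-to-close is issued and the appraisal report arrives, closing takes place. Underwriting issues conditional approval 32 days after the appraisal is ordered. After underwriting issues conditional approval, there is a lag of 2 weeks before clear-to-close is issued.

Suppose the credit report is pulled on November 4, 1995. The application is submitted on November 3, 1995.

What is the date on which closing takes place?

February 2, 1996

The credit report is pulled: Nov 4, 1995.
The appraisal is ordered: Nov 4, 1995 + 26 days = Nov 30, 1995.
Underwriting issues conditional approval: Nov 30, 1995 + 32 days = Jan 1, 1996.
Clear-to-close is issued: Jan 1, 1996 + 2 weeks = Jan 15, 1996.
The application is submitted: Nov 3, 1995.
The appraisal report arrives: Nov 3, 1995 + 7 weeks = Dec 22, 1995.
Both prerequisites met — clear-to-close is issued (Jan 15, 1996), the appraisal report arrives (Dec 22, 1995); the later is Jan 15, 1996.
Closing takes place: Jan 15, 1996 + 18 days = Feb 2, 1996.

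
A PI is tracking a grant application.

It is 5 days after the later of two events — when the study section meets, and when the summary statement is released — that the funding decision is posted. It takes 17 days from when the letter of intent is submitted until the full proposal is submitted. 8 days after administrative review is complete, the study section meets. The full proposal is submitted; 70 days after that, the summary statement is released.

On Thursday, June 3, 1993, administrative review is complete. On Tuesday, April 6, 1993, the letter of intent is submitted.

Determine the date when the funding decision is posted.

Administrative review is complete: Jun 3, 1993.
The study section meets: Jun 3, 1993 + 8 days = Jun 11, 1993.
The letter of intent is submitted: Apr 6, 1993.
The full proposal is submitted: Apr 6, 1993 + 17 days = Apr 23, 1993.
The summary statement is released: Apr 23, 1993 + 70 days = Jul 2, 1993.
Both prerequisites met — the study section meets (Jun 11, 1993), the summary statement is released (Jul 2, 1993); the later is Jul 2, 1993.
The funding decision is posted: Jul 2, 1993 + 5 days = Jul 7, 1993.

Wednesday, July 7, 1993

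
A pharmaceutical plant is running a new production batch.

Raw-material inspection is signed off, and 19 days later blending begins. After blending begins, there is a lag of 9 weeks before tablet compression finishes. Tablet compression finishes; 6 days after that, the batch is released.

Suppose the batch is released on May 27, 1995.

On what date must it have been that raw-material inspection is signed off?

February 28, 1995

The batch is released: May 27, 1995.
Tablet compression finishes: May 27, 1995 − 6 days = May 21, 1995.
Blending begins: May 21, 1995 − 9 weeks = Mar 19, 1995.
Raw-material inspection is signed off: Mar 19, 1995 − 19 days = Feb 28, 1995.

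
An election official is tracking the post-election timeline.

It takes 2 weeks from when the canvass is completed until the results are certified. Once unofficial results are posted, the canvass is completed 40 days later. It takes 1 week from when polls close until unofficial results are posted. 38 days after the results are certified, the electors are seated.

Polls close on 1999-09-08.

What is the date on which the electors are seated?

Polls close: Sep 8, 1999.
Unofficial results are posted: Sep 8, 1999 + 1 week = Sep 15, 1999.
The canvass is completed: Sep 15, 1999 + 40 days = Oct 25, 1999.
The results are certified: Oct 25, 1999 + 2 weeks = Nov 8, 1999.
The electors are seated: Nov 8, 1999 + 38 days = Dec 16, 1999.

1999-12-16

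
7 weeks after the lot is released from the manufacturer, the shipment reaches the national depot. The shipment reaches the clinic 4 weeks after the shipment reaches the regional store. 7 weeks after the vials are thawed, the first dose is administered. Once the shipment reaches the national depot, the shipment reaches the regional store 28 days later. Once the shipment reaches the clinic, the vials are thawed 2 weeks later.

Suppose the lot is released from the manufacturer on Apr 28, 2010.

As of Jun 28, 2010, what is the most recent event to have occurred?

The lot is released from the manufacturer: Apr 28, 2010.
The shipment reaches the national depot: Apr 28, 2010 + 7 weeks = Jun 16, 2010.
The shipment reaches the regional store: Jun 16, 2010 + 28 days = Jul 14, 2010.
The shipment reaches the clinic: Jul 14, 2010 + 4 weeks = Aug 11, 2010.
The vials are thawed: Aug 11, 2010 + 2 weeks = Aug 25, 2010.
The first dose is administered: Aug 25, 2010 + 7 weeks = Oct 13, 2010.
Jun 28, 2010 falls between when the shipment reaches the national depot (Jun 16, 2010) and when the shipment reaches the regional store (Jul 14, 2010).

The shipment reaches the national depot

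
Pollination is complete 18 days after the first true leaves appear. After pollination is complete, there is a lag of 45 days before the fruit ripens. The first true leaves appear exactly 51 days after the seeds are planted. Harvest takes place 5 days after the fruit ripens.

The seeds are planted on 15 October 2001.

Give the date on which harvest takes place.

11 February 2002

The seeds are planted: Oct 15, 2001.
The first true leaves appear: Oct 15, 2001 + 51 days = Dec 5, 2001.
Pollination is complete: Dec 5, 2001 + 18 days = Dec 23, 2001.
The fruit ripens: Dec 23, 2001 + 45 days = Feb 6, 2002.
Harvest takes place: Feb 6, 2002 + 5 days = Feb 11, 2002.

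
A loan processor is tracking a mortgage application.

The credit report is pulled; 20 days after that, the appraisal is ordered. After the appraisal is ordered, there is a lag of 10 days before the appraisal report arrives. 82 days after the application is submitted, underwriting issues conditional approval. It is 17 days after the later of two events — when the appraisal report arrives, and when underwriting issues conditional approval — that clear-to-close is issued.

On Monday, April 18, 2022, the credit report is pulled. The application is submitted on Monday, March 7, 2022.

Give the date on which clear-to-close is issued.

Tuesday, June 14, 2022

The credit report is pulled: Apr 18, 2022.
The appraisal is ordered: Apr 18, 2022 + 20 days = May 8, 2022.
The appraisal report arrives: May 8, 2022 + 10 days = May 18, 2022.
The application is submitted: Mar 7, 2022.
Underwriting issues conditional approval: Mar 7, 2022 + 82 days = May 28, 2022.
Both prerequisites met — the appraisal report arrives (May 18, 2022), underwriting issues conditional approval (May 28, 2022); the later is May 28, 2022.
Clear-to-close is issued: May 28, 2022 + 17 days = Jun 14, 2022.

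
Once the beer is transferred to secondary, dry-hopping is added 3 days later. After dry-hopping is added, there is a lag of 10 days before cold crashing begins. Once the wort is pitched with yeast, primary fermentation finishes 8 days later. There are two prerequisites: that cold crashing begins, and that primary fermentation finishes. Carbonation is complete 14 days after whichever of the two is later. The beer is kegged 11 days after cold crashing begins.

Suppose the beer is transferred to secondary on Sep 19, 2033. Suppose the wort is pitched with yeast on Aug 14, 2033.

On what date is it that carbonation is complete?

The beer is transferred to secondary: Sep 19, 2033.
Dry-hopping is added: Sep 19, 2033 + 3 days = Sep 22, 2033.
Cold crashing begins: Sep 22, 2033 + 10 days = Oct 2, 2033.
The wort is pitched with yeast: Aug 14, 2033.
Primary fermentation finishes: Aug 14, 2033 + 8 days = Aug 22, 2033.
Both prerequisites met — cold crashing begins (Oct 2, 2033), primary fermentation finishes (Aug 22, 2033); the later is Oct 2, 2033.
Carbonation is complete: Oct 2, 2033 + 14 days = Oct 16, 2033.

Oct 16, 2033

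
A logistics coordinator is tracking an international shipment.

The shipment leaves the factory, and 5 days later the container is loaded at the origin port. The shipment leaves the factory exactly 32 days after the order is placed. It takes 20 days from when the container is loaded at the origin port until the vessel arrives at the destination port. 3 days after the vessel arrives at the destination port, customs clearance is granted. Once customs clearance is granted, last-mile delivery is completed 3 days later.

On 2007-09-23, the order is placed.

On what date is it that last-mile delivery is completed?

2007-11-25

The order is placed: Sep 23, 2007.
The shipment leaves the factory: Sep 23, 2007 + 32 days = Oct 25, 2007.
The container is loaded at the origin port: Oct 25, 2007 + 5 days = Oct 30, 2007.
The vessel arrives at the destination port: Oct 30, 2007 + 20 days = Nov 19, 2007.
Customs clearance is granted: Nov 19, 2007 + 3 days = Nov 22, 2007.
Last-mile delivery is completed: Nov 22, 2007 + 3 days = Nov 25, 2007.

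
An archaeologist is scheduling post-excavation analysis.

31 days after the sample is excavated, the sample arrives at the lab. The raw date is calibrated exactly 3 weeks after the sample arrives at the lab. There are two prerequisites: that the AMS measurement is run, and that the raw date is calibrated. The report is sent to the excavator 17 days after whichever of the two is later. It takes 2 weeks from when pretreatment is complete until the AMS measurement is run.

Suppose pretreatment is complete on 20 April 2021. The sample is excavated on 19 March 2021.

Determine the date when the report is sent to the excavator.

Pretreatment is complete: Apr 20, 2021.
The AMS measurement is run: Apr 20, 2021 + 2 weeks = May 4, 2021.
The sample is excavated: Mar 19, 2021.
The sample arrives at the lab: Mar 19, 2021 + 31 days = Apr 19, 2021.
The raw date is calibrated: Apr 19, 2021 + 3 weeks = May 10, 2021.
Both prerequisites met — the AMS measurement is run (May 4, 2021), the raw date is calibrated (May 10, 2021); the later is May 10, 2021.
The report is sent to the excavator: May 10, 2021 + 17 days = May 27, 2021.

27 May 2021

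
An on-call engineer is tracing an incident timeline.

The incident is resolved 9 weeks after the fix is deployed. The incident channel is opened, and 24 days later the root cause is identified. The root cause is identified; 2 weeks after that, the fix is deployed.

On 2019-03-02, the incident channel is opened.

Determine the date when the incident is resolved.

The incident channel is opened: Mar 2, 2019.
The root cause is identified: Mar 2, 2019 + 24 days = Mar 26, 2019.
The fix is deployed: Mar 26, 2019 + 2 weeks = Apr 9, 2019.
The incident is resolved: Apr 9, 2019 + 9 weeks = Jun 11, 2019.

2019-06-11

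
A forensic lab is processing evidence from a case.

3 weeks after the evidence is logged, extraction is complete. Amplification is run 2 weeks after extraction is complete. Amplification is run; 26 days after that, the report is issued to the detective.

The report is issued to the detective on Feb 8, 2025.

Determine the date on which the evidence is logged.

The report is issued to the detective: Feb 8, 2025.
Amplification is run: Feb 8, 2025 − 26 days = Jan 13, 2025.
Extraction is complete: Jan 13, 2025 − 2 weeks = Dec 30, 2024.
The evidence is logged: Dec 30, 2024 − 3 weeks = Dec 9, 2024.

Dec 9, 2024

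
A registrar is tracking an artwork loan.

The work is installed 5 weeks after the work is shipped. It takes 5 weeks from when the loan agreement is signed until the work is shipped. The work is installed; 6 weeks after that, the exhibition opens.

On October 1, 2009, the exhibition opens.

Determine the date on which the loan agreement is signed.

The exhibition opens: Oct 1, 2009.
The work is installed: Oct 1, 2009 − 6 weeks = Aug 20, 2009.
The work is shipped: Aug 20, 2009 − 5 weeks = Jul 16, 2009.
The loan agreement is signed: Jul 16, 2009 − 5 weeks = Jun 11, 2009.

June 11, 2009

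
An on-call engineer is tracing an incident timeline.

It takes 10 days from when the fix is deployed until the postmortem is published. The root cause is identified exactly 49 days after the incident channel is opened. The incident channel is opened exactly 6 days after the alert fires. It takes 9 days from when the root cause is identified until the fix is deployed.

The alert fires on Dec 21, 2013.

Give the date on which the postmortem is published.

Mar 5, 2014

The alert fires: Dec 21, 2013.
The incident channel is opened: Dec 21, 2013 + 6 days = Dec 27, 2013.
The root cause is identified: Dec 27, 2013 + 49 days = Feb 14, 2014.
The fix is deployed: Feb 14, 2014 + 9 days = Feb 23, 2014.
The postmortem is published: Feb 23, 2014 + 10 days = Mar 5, 2014.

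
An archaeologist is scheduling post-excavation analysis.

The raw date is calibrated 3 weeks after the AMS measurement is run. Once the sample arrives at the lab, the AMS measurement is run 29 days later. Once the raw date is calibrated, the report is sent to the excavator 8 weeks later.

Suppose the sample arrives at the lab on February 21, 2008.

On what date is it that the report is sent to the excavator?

The sample arrives at the lab: Feb 21, 2008.
The AMS measurement is run: Feb 21, 2008 + 29 days = Mar 21, 2008.
The raw date is calibrated: Mar 21, 2008 + 3 weeks = Apr 11, 2008.
The report is sent to the excavator: Apr 11, 2008 + 8 weeks = Jun 6, 2008.

June 6, 2008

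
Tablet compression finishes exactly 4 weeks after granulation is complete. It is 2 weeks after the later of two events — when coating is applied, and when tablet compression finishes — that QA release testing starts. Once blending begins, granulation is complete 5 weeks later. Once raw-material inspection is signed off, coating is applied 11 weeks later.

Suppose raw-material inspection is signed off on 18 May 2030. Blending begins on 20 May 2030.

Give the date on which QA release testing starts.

Raw-material inspection is signed off: May 18, 2030.
Coating is applied: May 18, 2030 + 11 weeks = Aug 3, 2030.
Blending begins: May 20, 2030.
Granulation is complete: May 20, 2030 + 5 weeks = Jun 24, 2030.
Tablet compression finishes: Jun 24, 2030 + 4 weeks = Jul 22, 2030.
Both prerequisites met — coating is applied (Aug 3, 2030), tablet compression finishes (Jul 22, 2030); the later is Aug 3, 2030.
QA release testing starts: Aug 3, 2030 + 2 weeks = Aug 17, 2030.

17 August 2030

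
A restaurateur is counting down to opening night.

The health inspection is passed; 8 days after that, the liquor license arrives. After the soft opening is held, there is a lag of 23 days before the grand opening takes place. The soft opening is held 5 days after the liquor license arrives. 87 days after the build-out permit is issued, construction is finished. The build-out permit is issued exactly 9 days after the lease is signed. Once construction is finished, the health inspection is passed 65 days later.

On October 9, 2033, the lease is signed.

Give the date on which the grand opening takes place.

April 24, 2034

The lease is signed: Oct 9, 2033.
The build-out permit is issued: Oct 9, 2033 + 9 days = Oct 18, 2033.
Construction is finished: Oct 18, 2033 + 87 days = Jan 13, 2034.
The health inspection is passed: Jan 13, 2034 + 65 days = Mar 19, 2034.
The liquor license arrives: Mar 19, 2034 + 8 days = Mar 27, 2034.
The soft opening is held: Mar 27, 2034 + 5 days = Apr 1, 2034.
The grand opening takes place: Apr 1, 2034 + 23 days = Apr 24, 2034.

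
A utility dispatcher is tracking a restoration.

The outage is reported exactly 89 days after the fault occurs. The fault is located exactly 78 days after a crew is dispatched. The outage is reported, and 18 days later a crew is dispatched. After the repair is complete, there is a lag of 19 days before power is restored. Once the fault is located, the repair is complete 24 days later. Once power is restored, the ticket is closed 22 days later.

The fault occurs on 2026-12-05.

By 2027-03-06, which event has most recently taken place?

The fault occurs: Dec 5, 2026.
The outage is reported: Dec 5, 2026 + 89 days = Mar 4, 2027.
A crew is dispatched: Mar 4, 2027 + 18 days = Mar 22, 2027.
The fault is located: Mar 22, 2027 + 78 days = Jun 8, 2027.
The repair is complete: Jun 8, 2027 + 24 days = Jul 2, 2027.
Power is restored: Jul 2, 2027 + 19 days = Jul 21, 2027.
The ticket is closed: Jul 21, 2027 + 22 days = Aug 12, 2027.
Mar 6, 2027 falls between when the outage is reported (Mar 4, 2027) and when a crew is dispatched (Mar 22, 2027).

The outage is reported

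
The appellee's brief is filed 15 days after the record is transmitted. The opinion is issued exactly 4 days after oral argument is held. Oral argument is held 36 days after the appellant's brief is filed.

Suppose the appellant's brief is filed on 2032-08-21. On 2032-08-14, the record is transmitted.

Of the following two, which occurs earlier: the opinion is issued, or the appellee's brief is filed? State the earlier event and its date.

The appellant's brief is filed: Aug 21, 2032.
Oral argument is held: Aug 21, 2032 + 36 days = Sep 26, 2032.
The opinion is issued: Sep 26, 2032 + 4 days = Sep 30, 2032.
The record is transmitted: Aug 14, 2032.
The appellee's brief is filed: Aug 14, 2032 + 15 days = Aug 29, 2032.
Comparing: the opinion is issued on Sep 30, 2032 vs the appellee's brief is filed on Aug 29, 2032. Earlier: the appellee's brief is filed.

The appellee's brief is filed — 2032-08-29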